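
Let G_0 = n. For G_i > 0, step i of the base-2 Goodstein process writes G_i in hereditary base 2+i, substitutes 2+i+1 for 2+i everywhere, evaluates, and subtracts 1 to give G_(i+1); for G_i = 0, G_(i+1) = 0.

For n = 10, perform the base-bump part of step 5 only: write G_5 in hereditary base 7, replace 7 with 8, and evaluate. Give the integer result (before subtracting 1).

10 —HB2→ 2^(2 + 1) + 2 —bump→ 3^(3 + 1) + 3 = 84 —(−1)→ 83
83 —HB3→ 3^(3 + 1) + 2 —bump→ 4^(4 + 1) + 2 = 1026 —(−1)→ 1025
1025 —HB4→ 4^(4 + 1) + 1 —bump→ 5^(5 + 1) + 1 = 15626 —(−1)→ 15625
15625 —HB5→ 5^(5 + 1) —bump→ 6^(6 + 1) = 279936 —(−1)→ 279935
279935 —HB6→ 5·6^6 + 5·6^5 + 5·6^4 + 5·6^3 + 5·6^2 + 5·6 + 5 —bump→ 5·7^7 + 5·7^5 + 5·7^4 + 5·7^3 + 5·7^2 + 5·7 + 5 = 4215755 —(−1)→ 4215754
4215754 —HB7→ 5·7^7 + 5·7^5 + 5·7^4 + 5·7^3 + 5·7^2 + 5·7 + 4 —bump→ 5·8^8 + 5·8^5 + 5·8^4 + 5·8^3 + 5·8^2 + 5·8 + 4 = 84073324 —(−1)→ 84073323

84073324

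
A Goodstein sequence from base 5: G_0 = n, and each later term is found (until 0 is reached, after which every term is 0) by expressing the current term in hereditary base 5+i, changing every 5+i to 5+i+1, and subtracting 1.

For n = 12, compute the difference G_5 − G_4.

base 5: 12 = 2·5 + 2; at 6: 2·6 + 2 = 14; next = 13
base 6: 13 = 2·6 + 1; at 7: 2·7 + 1 = 15; next = 14
base 7: 14 = 2·7; at 8: 2·8 = 16; next = 15
base 8: 15 = 8 + 7; at 9: 9 + 7 = 16; next = 15
base 9: 15 = 9 + 6; at 10: 10 + 6 = 16; next = 15

0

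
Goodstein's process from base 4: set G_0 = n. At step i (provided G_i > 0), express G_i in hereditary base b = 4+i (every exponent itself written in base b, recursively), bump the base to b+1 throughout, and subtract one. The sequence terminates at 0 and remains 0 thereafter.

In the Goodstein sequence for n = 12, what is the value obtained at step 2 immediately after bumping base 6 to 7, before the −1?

17

step 0: 12 = 3·4; sub 5 for 4: 3·5; = 15; G_1 = 15−1 = 14
step 1: 14 = 2·5 + 4; sub 6 for 5: 2·6 + 4; = 16; G_2 = 16−1 = 15
step 2: 15 = 2·6 + 3; sub 7 for 6: 2·7 + 3; = 17; G_3 = 17−1 = 16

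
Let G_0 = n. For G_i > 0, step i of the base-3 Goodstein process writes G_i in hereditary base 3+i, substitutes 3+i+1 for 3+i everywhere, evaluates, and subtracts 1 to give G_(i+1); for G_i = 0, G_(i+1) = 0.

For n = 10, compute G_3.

27

10 —HB3→ 3^2 + 1 —bump→ 4^2 + 1 = 17 —(−1)→ 16
16 —HB4→ 4^2 —bump→ 5^2 = 25 —(−1)→ 24
24 —HB5→ 4·5 + 4 —bump→ 4·6 + 4 = 28 —(−1)→ 27
27 —HB6→ 4·6 + 3 —bump→ 4·7 + 3 = 31 —(−1)→ 30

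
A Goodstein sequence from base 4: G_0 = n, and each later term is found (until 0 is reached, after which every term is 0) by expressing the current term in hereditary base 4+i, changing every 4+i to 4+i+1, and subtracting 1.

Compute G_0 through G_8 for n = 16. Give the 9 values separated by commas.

16, 24, 27, 30, 33, 36, 39, 41, 43

[0] 16 ≡ 4^2 (base 4). Lift 5: 25. −1: 24.
[1] 24 ≡ 4·5 + 4 (base 5). Lift 6: 28. −1: 27.
[2] 27 ≡ 4·6 + 3 (base 6). Lift 7: 31. −1: 30.
[3] 30 ≡ 4·7 + 2 (base 7). Lift 8: 34. −1: 33.
[4] 33 ≡ 4·8 + 1 (base 8). Lift 9: 37. −1: 36.
[5] 36 ≡ 4·9 (base 9). Lift 10: 40. −1: 39.
[6] 39 ≡ 3·10 + 9 (base 10). Lift 11: 42. −1: 41.
[7] 41 ≡ 3·11 + 8 (base 11). Lift 12: 44. −1: 43.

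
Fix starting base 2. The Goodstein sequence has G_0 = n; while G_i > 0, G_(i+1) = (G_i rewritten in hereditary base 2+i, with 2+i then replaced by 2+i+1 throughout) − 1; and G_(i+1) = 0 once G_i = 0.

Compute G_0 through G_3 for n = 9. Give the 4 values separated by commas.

9, 81, 1023, 9842

base 2: 9 = 2^(2 + 1) + 1; at 3: 3^(3 + 1) + 1 = 82; next = 81
base 3: 81 = 3^(3 + 1); at 4: 4^(4 + 1) = 1024; next = 1023
base 4: 1023 = 3·4^4 + 3·4^3 + 3·4^2 + 3·4 + 3; at 5: 3·5^5 + 3·5^3 + 3·5^2 + 3·5 + 3 = 9843; next = 9842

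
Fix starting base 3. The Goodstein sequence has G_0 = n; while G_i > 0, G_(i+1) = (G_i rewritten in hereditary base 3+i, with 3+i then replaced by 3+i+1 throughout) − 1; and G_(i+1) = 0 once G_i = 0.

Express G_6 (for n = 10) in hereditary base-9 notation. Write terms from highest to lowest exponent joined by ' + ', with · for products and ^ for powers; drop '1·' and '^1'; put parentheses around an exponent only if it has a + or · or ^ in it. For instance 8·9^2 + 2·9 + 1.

10 —HB3→ 3^2 + 1 —bump→ 4^2 + 1 = 17 —(−1)→ 16
16 —HB4→ 4^2 —bump→ 5^2 = 25 —(−1)→ 24
24 —HB5→ 4·5 + 4 —bump→ 4·6 + 4 = 28 —(−1)→ 27
27 —HB6→ 4·6 + 3 —bump→ 4·7 + 3 = 31 —(−1)→ 30
30 —HB7→ 4·7 + 2 —bump→ 4·8 + 2 = 34 —(−1)→ 33
33 —HB8→ 4·8 + 1 —bump→ 4·9 + 1 = 37 —(−1)→ 36

4·9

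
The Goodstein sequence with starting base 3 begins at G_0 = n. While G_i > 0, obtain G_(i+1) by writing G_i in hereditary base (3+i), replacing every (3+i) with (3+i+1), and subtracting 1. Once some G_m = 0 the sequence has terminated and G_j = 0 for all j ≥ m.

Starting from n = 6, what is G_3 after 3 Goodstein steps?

[0] 6 ≡ 2·3 (base 3). Lift 4: 8. −1: 7.
[1] 7 ≡ 4 + 3 (base 4). Lift 5: 8. −1: 7.
[2] 7 ≡ 5 + 2 (base 5). Lift 6: 8. −1: 7.
[3] 7 ≡ 6 + 1 (base 6). Lift 7: 8. −1: 7.

7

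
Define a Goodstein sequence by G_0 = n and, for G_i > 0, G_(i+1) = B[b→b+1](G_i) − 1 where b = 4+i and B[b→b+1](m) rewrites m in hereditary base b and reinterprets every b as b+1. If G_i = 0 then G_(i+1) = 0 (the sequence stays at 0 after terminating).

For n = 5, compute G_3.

4

i=0: 5 = 4 + 1 (b=4); 4→5: 5 + 1 = 6; 6−1 = 5
i=1: 5 = 5 (b=5); 5→6: 6 = 6; 6−1 = 5
i=2: 5 = 5 (b=6); 6→7: 5 = 5; 5−1 = 4
i=3: 4 = 4 (b=7); 7→8: 4 = 4; 4−1 = 3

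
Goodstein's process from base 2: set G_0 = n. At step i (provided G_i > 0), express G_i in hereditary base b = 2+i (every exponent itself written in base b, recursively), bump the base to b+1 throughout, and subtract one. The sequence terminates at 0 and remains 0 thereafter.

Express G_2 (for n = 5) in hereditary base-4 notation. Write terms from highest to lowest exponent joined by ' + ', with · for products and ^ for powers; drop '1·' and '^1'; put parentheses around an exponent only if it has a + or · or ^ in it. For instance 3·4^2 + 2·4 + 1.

3·4^3 + 3·4^2 + 3·4 + 3

G_0 = 5. HB_2(5) = 2^2 + 1. Bump = 28. G_1 = 27.
G_1 = 27. HB_3(27) = 3^3. Bump = 256. G_2 = 255.
G_2 = 255. HB_4(255) = 3·4^3 + 3·4^2 + 3·4 + 3. Bump = 468. G_3 = 467.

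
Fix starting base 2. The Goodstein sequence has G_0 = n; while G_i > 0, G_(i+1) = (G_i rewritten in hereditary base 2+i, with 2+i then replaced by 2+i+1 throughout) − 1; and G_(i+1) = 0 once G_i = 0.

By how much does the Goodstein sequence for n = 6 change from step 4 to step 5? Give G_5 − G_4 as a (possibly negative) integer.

G_0 = 6. HB_2(6) = 2^2 + 2. Bump = 30. G_1 = 29.
G_1 = 29. HB_3(29) = 3^3 + 2. Bump = 258. G_2 = 257.
G_2 = 257. HB_4(257) = 4^4 + 1. Bump = 3126. G_3 = 3125.
G_3 = 3125. HB_5(3125) = 5^5. Bump = 46656. G_4 = 46655.
G_4 = 46655. HB_6(46655) = 5·6^5 + 5·6^4 + 5·6^3 + 5·6^2 + 5·6 + 5. Bump = 98040. G_5 = 98039.

51384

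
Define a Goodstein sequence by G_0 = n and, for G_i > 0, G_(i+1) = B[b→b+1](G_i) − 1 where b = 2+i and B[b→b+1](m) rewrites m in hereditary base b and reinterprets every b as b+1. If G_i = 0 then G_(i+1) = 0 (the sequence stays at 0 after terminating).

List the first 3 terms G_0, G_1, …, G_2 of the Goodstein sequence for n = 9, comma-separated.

9, 81, 1023

[0] 9 ≡ 2^(2 + 1) + 1 (base 2). Lift 3: 82. −1: 81.
[1] 81 ≡ 3^(3 + 1) (base 3). Lift 4: 1024. −1: 1023.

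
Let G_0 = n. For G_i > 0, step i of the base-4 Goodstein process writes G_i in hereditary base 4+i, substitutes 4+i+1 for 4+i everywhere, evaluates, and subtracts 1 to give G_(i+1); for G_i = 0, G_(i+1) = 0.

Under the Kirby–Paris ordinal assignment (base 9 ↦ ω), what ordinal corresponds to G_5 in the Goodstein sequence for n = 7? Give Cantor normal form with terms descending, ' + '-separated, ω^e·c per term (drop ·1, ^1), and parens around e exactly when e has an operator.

6

7 —HB4→ 4 + 3 —bump→ 5 + 3 = 8 —(−1)→ 7
7 —HB5→ 5 + 2 —bump→ 6 + 2 = 8 —(−1)→ 7
7 —HB6→ 6 + 1 —bump→ 7 + 1 = 8 —(−1)→ 7
7 —HB7→ 7 —bump→ 8 = 8 —(−1)→ 7
7 —HB8→ 7 —bump→ 7 = 7 —(−1)→ 6
6 —HB9→ 6 —bump→ 6 = 6 —(−1)→ 5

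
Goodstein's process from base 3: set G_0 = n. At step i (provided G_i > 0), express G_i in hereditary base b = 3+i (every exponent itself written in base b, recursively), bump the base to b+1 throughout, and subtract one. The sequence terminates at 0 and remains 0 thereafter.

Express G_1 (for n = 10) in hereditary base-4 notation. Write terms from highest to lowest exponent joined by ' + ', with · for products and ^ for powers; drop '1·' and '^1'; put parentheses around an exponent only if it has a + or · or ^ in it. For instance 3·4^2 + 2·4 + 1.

base 3: 10 = 3^2 + 1; at 4: 4^2 + 1 = 17; next = 16
base 4: 16 = 4^2; at 5: 5^2 = 25; next = 24

4^2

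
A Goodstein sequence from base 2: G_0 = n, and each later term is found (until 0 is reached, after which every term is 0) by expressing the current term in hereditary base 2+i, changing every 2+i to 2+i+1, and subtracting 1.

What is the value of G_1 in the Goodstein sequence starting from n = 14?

110

base 2: 14 = 2^(2 + 1) + 2^2 + 2; at 3: 3^(3 + 1) + 3^3 + 3 = 111; next = 110
base 3: 110 = 3^(3 + 1) + 3^3 + 2; at 4: 4^(4 + 1) + 4^4 + 2 = 1282; next = 1281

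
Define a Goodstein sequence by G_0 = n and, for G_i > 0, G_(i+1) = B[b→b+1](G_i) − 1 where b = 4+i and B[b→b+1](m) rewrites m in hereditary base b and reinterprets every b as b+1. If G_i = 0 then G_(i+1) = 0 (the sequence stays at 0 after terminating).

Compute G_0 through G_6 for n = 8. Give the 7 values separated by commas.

8, 9, 9, 9, 9, 9, 9

G_0 = 8. HB_4(8) = 2·4. Bump = 10. G_1 = 9.
G_1 = 9. HB_5(9) = 5 + 4. Bump = 10. G_2 = 9.
G_2 = 9. HB_6(9) = 6 + 3. Bump = 10. G_3 = 9.
G_3 = 9. HB_7(9) = 7 + 2. Bump = 10. G_4 = 9.
G_4 = 9. HB_8(9) = 8 + 1. Bump = 10. G_5 = 9.
G_5 = 9. HB_9(9) = 9. Bump = 10. G_6 = 9.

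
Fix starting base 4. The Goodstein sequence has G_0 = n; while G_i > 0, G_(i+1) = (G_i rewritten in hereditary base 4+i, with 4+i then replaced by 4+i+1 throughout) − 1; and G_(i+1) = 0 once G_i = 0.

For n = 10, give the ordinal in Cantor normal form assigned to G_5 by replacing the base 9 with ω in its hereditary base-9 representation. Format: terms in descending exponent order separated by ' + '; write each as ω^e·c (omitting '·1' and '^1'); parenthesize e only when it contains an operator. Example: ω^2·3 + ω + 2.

i=0: 10 = 2·4 + 2 (b=4); 4→5: 2·5 + 2 = 12; 12−1 = 11
i=1: 11 = 2·5 + 1 (b=5); 5→6: 2·6 + 1 = 13; 13−1 = 12
i=2: 12 = 2·6 (b=6); 6→7: 2·7 = 14; 14−1 = 13
i=3: 13 = 7 + 6 (b=7); 7→8: 8 + 6 = 14; 14−1 = 13
i=4: 13 = 8 + 5 (b=8); 8→9: 9 + 5 = 14; 14−1 = 13
i=5: 13 = 9 + 4 (b=9); 9→10: 10 + 4 = 14; 14−1 = 13

ω + 4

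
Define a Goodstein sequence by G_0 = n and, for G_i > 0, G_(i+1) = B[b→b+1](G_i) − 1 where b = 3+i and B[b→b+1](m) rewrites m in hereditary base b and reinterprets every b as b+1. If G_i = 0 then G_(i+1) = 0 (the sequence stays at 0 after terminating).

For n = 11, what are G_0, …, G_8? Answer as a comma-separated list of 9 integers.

11, 17, 25, 35, 39, 43, 47, 51, 55

base 3: 11 = 3^2 + 2; at 4: 4^2 + 2 = 18; next = 17
base 4: 17 = 4^2 + 1; at 5: 5^2 + 1 = 26; next = 25
base 5: 25 = 5^2; at 6: 6^2 = 36; next = 35
base 6: 35 = 5·6 + 5; at 7: 5·7 + 5 = 40; next = 39
base 7: 39 = 5·7 + 4; at 8: 5·8 + 4 = 44; next = 43
base 8: 43 = 5·8 + 3; at 9: 5·9 + 3 = 48; next = 47
base 9: 47 = 5·9 + 2; at 10: 5·10 + 2 = 52; next = 51
base 10: 51 = 5·10 + 1; at 11: 5·11 + 1 = 56; next = 55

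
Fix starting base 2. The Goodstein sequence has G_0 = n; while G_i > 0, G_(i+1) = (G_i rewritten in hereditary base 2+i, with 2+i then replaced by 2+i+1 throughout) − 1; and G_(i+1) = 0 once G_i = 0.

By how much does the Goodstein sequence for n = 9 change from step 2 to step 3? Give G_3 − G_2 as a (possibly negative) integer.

8819

G_0 = 9. HB_2(9) = 2^(2 + 1) + 1. Bump = 82. G_1 = 81.
G_1 = 81. HB_3(81) = 3^(3 + 1). Bump = 1024. G_2 = 1023.
G_2 = 1023. HB_4(1023) = 3·4^4 + 3·4^3 + 3·4^2 + 3·4 + 3. Bump = 9843. G_3 = 9842.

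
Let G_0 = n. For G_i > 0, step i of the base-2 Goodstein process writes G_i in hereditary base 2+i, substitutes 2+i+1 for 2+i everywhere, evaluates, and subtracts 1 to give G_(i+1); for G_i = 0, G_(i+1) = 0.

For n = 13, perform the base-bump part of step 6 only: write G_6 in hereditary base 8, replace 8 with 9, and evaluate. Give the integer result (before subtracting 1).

[0] 13 ≡ 2^(2 + 1) + 2^2 + 1 (base 2). Lift 3: 109. −1: 108.
[1] 108 ≡ 3^(3 + 1) + 3^3 (base 3). Lift 4: 1280. −1: 1279.
[2] 1279 ≡ 4^(4 + 1) + 3·4^3 + 3·4^2 + 3·4 + 3 (base 4). Lift 5: 16093. −1: 16092.
[3] 16092 ≡ 5^(5 + 1) + 3·5^3 + 3·5^2 + 3·5 + 2 (base 5). Lift 6: 280712. −1: 280711.
[4] 280711 ≡ 6^(6 + 1) + 3·6^3 + 3·6^2 + 3·6 + 1 (base 6). Lift 7: 5765999. −1: 5765998.
[5] 5765998 ≡ 7^(7 + 1) + 3·7^3 + 3·7^2 + 3·7 (base 7). Lift 8: 134219480. −1: 134219479.
[6] 134219479 ≡ 8^(8 + 1) + 3·8^3 + 3·8^2 + 2·8 + 7 (base 8). Lift 9: 3486786856. −1: 3486786855.

3486786856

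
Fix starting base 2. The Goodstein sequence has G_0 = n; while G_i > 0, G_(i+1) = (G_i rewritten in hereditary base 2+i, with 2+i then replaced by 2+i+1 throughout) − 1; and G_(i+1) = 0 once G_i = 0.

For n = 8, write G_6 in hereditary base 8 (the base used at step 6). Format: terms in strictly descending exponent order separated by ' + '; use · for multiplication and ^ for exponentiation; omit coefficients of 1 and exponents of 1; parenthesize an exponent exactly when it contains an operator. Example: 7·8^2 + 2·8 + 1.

G_0 = 8. HB_2(8) = 2^(2 + 1). Bump = 81. G_1 = 80.
G_1 = 80. HB_3(80) = 2·3^3 + 2·3^2 + 2·3 + 2. Bump = 554. G_2 = 553.
G_2 = 553. HB_4(553) = 2·4^4 + 2·4^2 + 2·4 + 1. Bump = 6311. G_3 = 6310.
G_3 = 6310. HB_5(6310) = 2·5^5 + 2·5^2 + 2·5. Bump = 93396. G_4 = 93395.
G_4 = 93395. HB_6(93395) = 2·6^6 + 2·6^2 + 6 + 5. Bump = 1647196. G_5 = 1647195.
G_5 = 1647195. HB_7(1647195) = 2·7^7 + 2·7^2 + 7 + 4. Bump = 33554572. G_6 = 33554571.
G_6 = 33554571. HB_8(33554571) = 2·8^8 + 2·8^2 + 8 + 3. Bump = 774841152. G_7 = 774841151.

2·8^8 + 2·8^2 + 8 + 3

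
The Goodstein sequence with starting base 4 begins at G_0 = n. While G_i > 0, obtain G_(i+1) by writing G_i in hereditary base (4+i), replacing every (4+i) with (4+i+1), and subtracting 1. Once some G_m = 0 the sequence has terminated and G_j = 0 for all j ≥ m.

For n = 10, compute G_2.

G_0 = 10. HB_4(10) = 2·4 + 2. Bump = 12. G_1 = 11.
G_1 = 11. HB_5(11) = 2·5 + 1. Bump = 13. G_2 = 12.

12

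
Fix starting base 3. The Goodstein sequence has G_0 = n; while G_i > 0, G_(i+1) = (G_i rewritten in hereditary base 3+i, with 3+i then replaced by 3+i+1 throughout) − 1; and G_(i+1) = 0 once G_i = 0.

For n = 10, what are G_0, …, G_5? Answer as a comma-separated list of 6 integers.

10, 16, 24, 27, 30, 33

[0] 10 ≡ 3^2 + 1 (base 3). Lift 4: 17. −1: 16.
[1] 16 ≡ 4^2 (base 4). Lift 5: 25. −1: 24.
[2] 24 ≡ 4·5 + 4 (base 5). Lift 6: 28. −1: 27.
[3] 27 ≡ 4·6 + 3 (base 6). Lift 7: 31. −1: 30.
[4] 30 ≡ 4·7 + 2 (base 7). Lift 8: 34. −1: 33.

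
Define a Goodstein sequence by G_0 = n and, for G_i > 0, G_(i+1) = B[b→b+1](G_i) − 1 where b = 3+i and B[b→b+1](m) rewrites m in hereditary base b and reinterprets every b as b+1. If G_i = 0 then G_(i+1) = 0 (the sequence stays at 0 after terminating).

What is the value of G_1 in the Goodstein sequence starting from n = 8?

G_0 = 8. HB_3(8) = 2·3 + 2. Bump = 10. G_1 = 9.
G_1 = 9. HB_4(9) = 2·4 + 1. Bump = 11. G_2 = 10.

9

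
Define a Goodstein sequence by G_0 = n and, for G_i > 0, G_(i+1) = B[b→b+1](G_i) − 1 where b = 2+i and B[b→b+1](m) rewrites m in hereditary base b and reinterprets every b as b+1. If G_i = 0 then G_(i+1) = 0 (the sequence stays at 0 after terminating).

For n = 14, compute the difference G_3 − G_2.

17469

14 —HB2→ 2^(2 + 1) + 2^2 + 2 —bump→ 3^(3 + 1) + 3^3 + 3 = 111 —(−1)→ 110
110 —HB3→ 3^(3 + 1) + 3^3 + 2 —bump→ 4^(4 + 1) + 4^4 + 2 = 1282 —(−1)→ 1281
1281 —HB4→ 4^(4 + 1) + 4^4 + 1 —bump→ 5^(5 + 1) + 5^5 + 1 = 18751 —(−1)→ 18750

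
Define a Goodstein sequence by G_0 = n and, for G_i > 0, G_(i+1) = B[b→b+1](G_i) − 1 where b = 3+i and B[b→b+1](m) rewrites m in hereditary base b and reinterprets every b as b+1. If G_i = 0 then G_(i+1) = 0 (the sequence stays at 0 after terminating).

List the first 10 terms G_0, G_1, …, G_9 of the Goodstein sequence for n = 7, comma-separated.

7, 8, 9, 9, 9, 9, 9, 9, 8, 7

(0) 7|_3 = 2·3 + 1 ↦ 2·4 + 1|_4 = 9 ⇒ 8
(1) 8|_4 = 2·4 ↦ 2·5|_5 = 10 ⇒ 9
(2) 9|_5 = 5 + 4 ↦ 6 + 4|_6 = 10 ⇒ 9
(3) 9|_6 = 6 + 3 ↦ 7 + 3|_7 = 10 ⇒ 9
(4) 9|_7 = 7 + 2 ↦ 8 + 2|_8 = 10 ⇒ 9
(5) 9|_8 = 8 + 1 ↦ 9 + 1|_9 = 10 ⇒ 9
(6) 9|_9 = 9 ↦ 10|_10 = 10 ⇒ 9
(7) 9|_10 = 9 ↦ 9|_11 = 9 ⇒ 8
(8) 8|_11 = 8 ↦ 8|_12 = 8 ⇒ 7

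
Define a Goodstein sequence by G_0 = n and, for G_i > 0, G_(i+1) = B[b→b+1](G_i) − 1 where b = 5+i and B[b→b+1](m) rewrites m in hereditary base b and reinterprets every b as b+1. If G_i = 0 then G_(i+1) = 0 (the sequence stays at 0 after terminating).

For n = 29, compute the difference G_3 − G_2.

step 0: 29 = 5^2 + 4; sub 6 for 5: 6^2 + 4; = 40; G_1 = 40−1 = 39
step 1: 39 = 6^2 + 3; sub 7 for 6: 7^2 + 3; = 52; G_2 = 52−1 = 51
step 2: 51 = 7^2 + 2; sub 8 for 7: 8^2 + 2; = 66; G_3 = 66−1 = 65

14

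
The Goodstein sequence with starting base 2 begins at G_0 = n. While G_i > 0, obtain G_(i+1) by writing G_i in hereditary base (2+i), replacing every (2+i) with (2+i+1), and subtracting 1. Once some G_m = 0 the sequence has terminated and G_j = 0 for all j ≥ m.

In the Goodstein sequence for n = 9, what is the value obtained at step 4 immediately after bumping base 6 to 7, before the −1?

G_0 = 9. HB_2(9) = 2^(2 + 1) + 1. Bump = 82. G_1 = 81.
G_1 = 81. HB_3(81) = 3^(3 + 1). Bump = 1024. G_2 = 1023.
G_2 = 1023. HB_4(1023) = 3·4^4 + 3·4^3 + 3·4^2 + 3·4 + 3. Bump = 9843. G_3 = 9842.
G_3 = 9842. HB_5(9842) = 3·5^5 + 3·5^3 + 3·5^2 + 3·5 + 2. Bump = 140744. G_4 = 140743.
G_4 = 140743. HB_6(140743) = 3·6^6 + 3·6^3 + 3·6^2 + 3·6 + 1. Bump = 2471827. G_5 = 2471826.

2471827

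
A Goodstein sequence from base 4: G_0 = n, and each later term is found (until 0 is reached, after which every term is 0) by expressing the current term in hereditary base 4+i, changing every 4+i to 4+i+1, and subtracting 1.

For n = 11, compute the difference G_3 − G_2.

1

G_0 = 11. HB_4(11) = 2·4 + 3. Bump = 13. G_1 = 12.
G_1 = 12. HB_5(12) = 2·5 + 2. Bump = 14. G_2 = 13.
G_2 = 13. HB_6(13) = 2·6 + 1. Bump = 15. G_3 = 14.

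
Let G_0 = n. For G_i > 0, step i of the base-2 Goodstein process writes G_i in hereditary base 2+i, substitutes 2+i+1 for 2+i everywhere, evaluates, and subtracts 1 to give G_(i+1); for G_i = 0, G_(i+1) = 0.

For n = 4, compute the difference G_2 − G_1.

4 —HB2→ 2^2 —bump→ 3^3 = 27 —(−1)→ 26
26 —HB3→ 2·3^2 + 2·3 + 2 —bump→ 2·4^2 + 2·4 + 2 = 42 —(−1)→ 41

15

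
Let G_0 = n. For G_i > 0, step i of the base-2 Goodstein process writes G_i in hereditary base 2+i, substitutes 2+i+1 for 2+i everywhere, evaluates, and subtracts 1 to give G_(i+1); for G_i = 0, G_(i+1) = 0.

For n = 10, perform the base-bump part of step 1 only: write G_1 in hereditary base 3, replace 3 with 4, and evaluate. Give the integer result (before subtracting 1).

i=0: 10 = 2^(2 + 1) + 2 (b=2); 2→3: 3^(3 + 1) + 3 = 84; 84−1 = 83
i=1: 83 = 3^(3 + 1) + 2 (b=3); 3→4: 4^(4 + 1) + 2 = 1026; 1026−1 = 1025

1026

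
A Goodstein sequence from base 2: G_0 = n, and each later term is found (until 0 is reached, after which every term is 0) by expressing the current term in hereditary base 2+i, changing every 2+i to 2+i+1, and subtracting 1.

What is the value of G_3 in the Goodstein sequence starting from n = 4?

60

base 2: 4 = 2^2; at 3: 3^3 = 27; next = 26
base 3: 26 = 2·3^2 + 2·3 + 2; at 4: 2·4^2 + 2·4 + 2 = 42; next = 41
base 4: 41 = 2·4^2 + 2·4 + 1; at 5: 2·5^2 + 2·5 + 1 = 61; next = 60
base 5: 60 = 2·5^2 + 2·5; at 6: 2·6^2 + 2·6 = 84; next = 83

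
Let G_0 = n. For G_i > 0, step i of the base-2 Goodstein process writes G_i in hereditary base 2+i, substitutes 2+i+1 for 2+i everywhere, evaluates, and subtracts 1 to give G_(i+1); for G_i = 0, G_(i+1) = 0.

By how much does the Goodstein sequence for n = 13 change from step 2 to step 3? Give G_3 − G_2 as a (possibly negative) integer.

G_0 = 13. HB_2(13) = 2^(2 + 1) + 2^2 + 1. Bump = 109. G_1 = 108.
G_1 = 108. HB_3(108) = 3^(3 + 1) + 3^3. Bump = 1280. G_2 = 1279.
G_2 = 1279. HB_4(1279) = 4^(4 + 1) + 3·4^3 + 3·4^2 + 3·4 + 3. Bump = 16093. G_3 = 16092.

14813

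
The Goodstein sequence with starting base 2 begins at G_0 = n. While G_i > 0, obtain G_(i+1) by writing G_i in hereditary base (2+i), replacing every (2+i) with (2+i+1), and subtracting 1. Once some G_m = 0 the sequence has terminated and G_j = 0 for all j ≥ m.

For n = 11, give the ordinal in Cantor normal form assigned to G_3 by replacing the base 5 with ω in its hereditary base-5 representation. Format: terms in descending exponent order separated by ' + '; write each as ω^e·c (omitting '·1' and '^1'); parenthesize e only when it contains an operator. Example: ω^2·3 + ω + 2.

ω^(ω + 1) + 2

[0] 11 ≡ 2^(2 + 1) + 2 + 1 (base 2). Lift 3: 85. −1: 84.
[1] 84 ≡ 3^(3 + 1) + 3 (base 3). Lift 4: 1028. −1: 1027.
[2] 1027 ≡ 4^(4 + 1) + 3 (base 4). Lift 5: 15628. −1: 15627.
[3] 15627 ≡ 5^(5 + 1) + 2 (base 5). Lift 6: 279938. −1: 279937.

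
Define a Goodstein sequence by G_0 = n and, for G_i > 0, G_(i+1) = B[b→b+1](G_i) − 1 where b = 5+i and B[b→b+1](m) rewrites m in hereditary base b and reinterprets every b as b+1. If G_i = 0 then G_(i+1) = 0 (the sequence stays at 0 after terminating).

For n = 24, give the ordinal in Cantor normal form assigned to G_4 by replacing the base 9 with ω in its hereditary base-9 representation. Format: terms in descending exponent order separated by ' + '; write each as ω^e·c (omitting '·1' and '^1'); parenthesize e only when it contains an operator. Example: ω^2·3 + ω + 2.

ω·4

24 —HB5→ 4·5 + 4 —bump→ 4·6 + 4 = 28 —(−1)→ 27
27 —HB6→ 4·6 + 3 —bump→ 4·7 + 3 = 31 —(−1)→ 30
30 —HB7→ 4·7 + 2 —bump→ 4·8 + 2 = 34 —(−1)→ 33
33 —HB8→ 4·8 + 1 —bump→ 4·9 + 1 = 37 —(−1)→ 36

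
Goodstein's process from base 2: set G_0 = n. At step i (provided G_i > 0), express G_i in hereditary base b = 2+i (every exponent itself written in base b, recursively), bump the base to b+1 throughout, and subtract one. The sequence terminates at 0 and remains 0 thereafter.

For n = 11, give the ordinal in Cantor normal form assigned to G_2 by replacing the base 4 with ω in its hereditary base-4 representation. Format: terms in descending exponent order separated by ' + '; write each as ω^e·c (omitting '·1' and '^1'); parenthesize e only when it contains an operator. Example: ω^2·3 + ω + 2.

ω^(ω + 1) + 3

step 0: 11 = 2^(2 + 1) + 2 + 1; sub 3 for 2: 3^(3 + 1) + 3 + 1; = 85; G_1 = 85−1 = 84
step 1: 84 = 3^(3 + 1) + 3; sub 4 for 3: 4^(4 + 1) + 4; = 1028; G_2 = 1028−1 = 1027
step 2: 1027 = 4^(4 + 1) + 3; sub 5 for 4: 5^(5 + 1) + 3; = 15628; G_3 = 15628−1 = 15627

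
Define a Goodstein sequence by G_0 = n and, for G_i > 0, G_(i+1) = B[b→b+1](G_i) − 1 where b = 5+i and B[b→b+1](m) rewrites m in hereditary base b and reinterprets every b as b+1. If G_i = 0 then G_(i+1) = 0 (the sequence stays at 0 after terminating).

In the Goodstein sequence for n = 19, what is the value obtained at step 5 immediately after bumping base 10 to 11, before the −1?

31

step 0: 19 = 3·5 + 4; sub 6 for 5: 3·6 + 4; = 22; G_1 = 22−1 = 21
step 1: 21 = 3·6 + 3; sub 7 for 6: 3·7 + 3; = 24; G_2 = 24−1 = 23
step 2: 23 = 3·7 + 2; sub 8 for 7: 3·8 + 2; = 26; G_3 = 26−1 = 25
step 3: 25 = 3·8 + 1; sub 9 for 8: 3·9 + 1; = 28; G_4 = 28−1 = 27
step 4: 27 = 3·9; sub 10 for 9: 3·10; = 30; G_5 = 30−1 = 29
step 5: 29 = 2·10 + 9; sub 11 for 10: 2·11 + 9; = 31; G_6 = 31−1 = 30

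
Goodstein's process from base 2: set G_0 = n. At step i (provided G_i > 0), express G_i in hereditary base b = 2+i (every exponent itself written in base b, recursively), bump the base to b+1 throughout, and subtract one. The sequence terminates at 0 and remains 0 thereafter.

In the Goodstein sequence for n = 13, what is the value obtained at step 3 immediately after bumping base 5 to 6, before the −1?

280712

(0) 13|_2 = 2^(2 + 1) + 2^2 + 1 ↦ 3^(3 + 1) + 3^3 + 1|_3 = 109 ⇒ 108
(1) 108|_3 = 3^(3 + 1) + 3^3 ↦ 4^(4 + 1) + 4^4|_4 = 1280 ⇒ 1279
(2) 1279|_4 = 4^(4 + 1) + 3·4^3 + 3·4^2 + 3·4 + 3 ↦ 5^(5 + 1) + 3·5^3 + 3·5^2 + 3·5 + 3|_5 = 16093 ⇒ 16092
(3) 16092|_5 = 5^(5 + 1) + 3·5^3 + 3·5^2 + 3·5 + 2 ↦ 6^(6 + 1) + 3·6^3 + 3·6^2 + 3·6 + 2|_6 = 280712 ⇒ 280711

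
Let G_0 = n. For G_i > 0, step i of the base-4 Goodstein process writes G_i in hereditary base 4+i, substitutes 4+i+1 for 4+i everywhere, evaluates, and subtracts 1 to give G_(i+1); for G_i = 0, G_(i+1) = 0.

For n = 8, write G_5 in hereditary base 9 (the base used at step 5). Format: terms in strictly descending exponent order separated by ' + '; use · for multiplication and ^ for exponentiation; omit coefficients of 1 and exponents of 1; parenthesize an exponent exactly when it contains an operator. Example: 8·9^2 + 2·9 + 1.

9

8 —HB4→ 2·4 —bump→ 2·5 = 10 —(−1)→ 9
9 —HB5→ 5 + 4 —bump→ 6 + 4 = 10 —(−1)→ 9
9 —HB6→ 6 + 3 —bump→ 7 + 3 = 10 —(−1)→ 9
9 —HB7→ 7 + 2 —bump→ 8 + 2 = 10 —(−1)→ 9
9 —HB8→ 8 + 1 —bump→ 9 + 1 = 10 —(−1)→ 9
9 —HB9→ 9 —bump→ 10 = 10 —(−1)→ 9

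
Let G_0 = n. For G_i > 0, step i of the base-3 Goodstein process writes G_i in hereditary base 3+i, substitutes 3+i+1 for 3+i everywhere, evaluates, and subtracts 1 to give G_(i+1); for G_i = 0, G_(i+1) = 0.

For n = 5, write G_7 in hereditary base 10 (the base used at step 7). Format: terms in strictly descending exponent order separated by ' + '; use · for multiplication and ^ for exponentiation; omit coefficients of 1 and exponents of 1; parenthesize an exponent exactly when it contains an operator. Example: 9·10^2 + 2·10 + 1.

1

step 0: 5 = 3 + 2; sub 4 for 3: 4 + 2; = 6; G_1 = 6−1 = 5
step 1: 5 = 4 + 1; sub 5 for 4: 5 + 1; = 6; G_2 = 6−1 = 5
step 2: 5 = 5; sub 6 for 5: 6; = 6; G_3 = 6−1 = 5
step 3: 5 = 5; sub 7 for 6: 5; = 5; G_4 = 5−1 = 4
step 4: 4 = 4; sub 8 for 7: 4; = 4; G_5 = 4−1 = 3
step 5: 3 = 3; sub 9 for 8: 3; = 3; G_6 = 3−1 = 2
step 6: 2 = 2; sub 10 for 9: 2; = 2; G_7 = 2−1 = 1
step 7: 1 = 1; sub 11 for 10: 1; = 1; G_8 = 1−1 = 0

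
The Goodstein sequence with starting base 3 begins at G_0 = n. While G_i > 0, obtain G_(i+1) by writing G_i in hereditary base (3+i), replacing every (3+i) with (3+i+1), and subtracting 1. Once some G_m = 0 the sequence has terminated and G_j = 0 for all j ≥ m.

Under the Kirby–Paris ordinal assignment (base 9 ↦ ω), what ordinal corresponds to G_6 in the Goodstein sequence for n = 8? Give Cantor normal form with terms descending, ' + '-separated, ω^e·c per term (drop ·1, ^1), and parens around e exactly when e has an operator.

G_0=8  [base 3] 2·3 + 2  →[3↦4]→  2·4 + 2 = 10  −1 ⇒ G_1=9
G_1=9  [base 4] 2·4 + 1  →[4↦5]→  2·5 + 1 = 11  −1 ⇒ G_2=10
G_2=10  [base 5] 2·5  →[5↦6]→  2·6 = 12  −1 ⇒ G_3=11
G_3=11  [base 6] 6 + 5  →[6↦7]→  7 + 5 = 12  −1 ⇒ G_4=11
G_4=11  [base 7] 7 + 4  →[7↦8]→  8 + 4 = 12  −1 ⇒ G_5=11
G_5=11  [base 8] 8 + 3  →[8↦9]→  9 + 3 = 12  −1 ⇒ G_6=11
G_6=11  [base 9] 9 + 2  →[9↦10]→  10 + 2 = 12  −1 ⇒ G_7=11

ω + 2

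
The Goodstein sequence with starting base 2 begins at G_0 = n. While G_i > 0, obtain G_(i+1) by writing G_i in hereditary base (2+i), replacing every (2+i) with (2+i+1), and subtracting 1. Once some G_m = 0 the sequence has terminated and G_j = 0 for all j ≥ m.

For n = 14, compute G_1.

110

i=0: 14 = 2^(2 + 1) + 2^2 + 2 (b=2); 2→3: 3^(3 + 1) + 3^3 + 3 = 111; 111−1 = 110
i=1: 110 = 3^(3 + 1) + 3^3 + 2 (b=3); 3→4: 4^(4 + 1) + 4^4 + 2 = 1282; 1282−1 = 1281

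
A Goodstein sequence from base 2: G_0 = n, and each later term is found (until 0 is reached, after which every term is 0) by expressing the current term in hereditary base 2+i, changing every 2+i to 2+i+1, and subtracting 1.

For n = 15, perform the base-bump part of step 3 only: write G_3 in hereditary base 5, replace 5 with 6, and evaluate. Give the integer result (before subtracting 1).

G_0 = 15. HB_2(15) = 2^(2 + 1) + 2^2 + 2 + 1. Bump = 112. G_1 = 111.
G_1 = 111. HB_3(111) = 3^(3 + 1) + 3^3 + 3. Bump = 1284. G_2 = 1283.
G_2 = 1283. HB_4(1283) = 4^(4 + 1) + 4^4 + 3. Bump = 18753. G_3 = 18752.
G_3 = 18752. HB_5(18752) = 5^(5 + 1) + 5^5 + 2. Bump = 326594. G_4 = 326593.

326594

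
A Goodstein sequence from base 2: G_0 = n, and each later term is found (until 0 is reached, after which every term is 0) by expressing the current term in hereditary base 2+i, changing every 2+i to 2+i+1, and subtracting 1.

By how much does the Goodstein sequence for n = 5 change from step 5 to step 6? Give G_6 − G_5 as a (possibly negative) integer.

G_0=5  [base 2] 2^2 + 1  →[2↦3]→  3^3 + 1 = 28  −1 ⇒ G_1=27
G_1=27  [base 3] 3^3  →[3↦4]→  4^4 = 256  −1 ⇒ G_2=255
G_2=255  [base 4] 3·4^3 + 3·4^2 + 3·4 + 3  →[4↦5]→  3·5^3 + 3·5^2 + 3·5 + 3 = 468  −1 ⇒ G_3=467
G_3=467  [base 5] 3·5^3 + 3·5^2 + 3·5 + 2  →[5↦6]→  3·6^3 + 3·6^2 + 3·6 + 2 = 776  −1 ⇒ G_4=775
G_4=775  [base 6] 3·6^3 + 3·6^2 + 3·6 + 1  →[6↦7]→  3·7^3 + 3·7^2 + 3·7 + 1 = 1198  −1 ⇒ G_5=1197
G_5=1197  [base 7] 3·7^3 + 3·7^2 + 3·7  →[7↦8]→  3·8^3 + 3·8^2 + 3·8 = 1752  −1 ⇒ G_6=1751

554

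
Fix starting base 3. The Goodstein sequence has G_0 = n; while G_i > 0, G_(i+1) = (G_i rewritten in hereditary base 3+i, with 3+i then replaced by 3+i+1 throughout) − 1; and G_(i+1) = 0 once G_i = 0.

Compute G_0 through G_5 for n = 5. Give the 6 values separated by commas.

G_0=5  [base 3] 3 + 2  →[3↦4]→  4 + 2 = 6  −1 ⇒ G_1=5
G_1=5  [base 4] 4 + 1  →[4↦5]→  5 + 1 = 6  −1 ⇒ G_2=5
G_2=5  [base 5] 5  →[5↦6]→  6 = 6  −1 ⇒ G_3=5
G_3=5  [base 6] 5  →[6↦7]→  5 = 5  −1 ⇒ G_4=4
G_4=4  [base 7] 4  →[7↦8]→  4 = 4  −1 ⇒ G_5=3

5, 5, 5, 5, 4, 3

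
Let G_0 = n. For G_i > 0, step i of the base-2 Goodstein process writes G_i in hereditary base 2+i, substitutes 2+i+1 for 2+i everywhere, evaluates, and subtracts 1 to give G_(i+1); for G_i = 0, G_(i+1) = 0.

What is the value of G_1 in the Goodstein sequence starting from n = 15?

G_0 = 15. HB_2(15) = 2^(2 + 1) + 2^2 + 2 + 1. Bump = 112. G_1 = 111.
G_1 = 111. HB_3(111) = 3^(3 + 1) + 3^3 + 3. Bump = 1284. G_2 = 1283.

111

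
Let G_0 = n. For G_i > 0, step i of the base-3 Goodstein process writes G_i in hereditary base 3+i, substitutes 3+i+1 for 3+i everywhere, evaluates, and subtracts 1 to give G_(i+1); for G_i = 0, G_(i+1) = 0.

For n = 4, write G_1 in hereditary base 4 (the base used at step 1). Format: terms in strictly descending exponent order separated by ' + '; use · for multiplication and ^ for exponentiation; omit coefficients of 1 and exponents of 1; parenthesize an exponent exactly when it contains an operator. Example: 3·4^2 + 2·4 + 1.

4

(0) 4|_3 = 3 + 1 ↦ 4 + 1|_4 = 5 ⇒ 4
(1) 4|_4 = 4 ↦ 5|_5 = 5 ⇒ 4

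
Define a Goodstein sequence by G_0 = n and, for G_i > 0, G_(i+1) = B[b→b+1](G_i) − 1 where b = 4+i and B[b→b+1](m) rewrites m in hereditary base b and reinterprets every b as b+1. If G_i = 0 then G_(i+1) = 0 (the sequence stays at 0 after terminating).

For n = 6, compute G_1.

step 0: 6 = 4 + 2; sub 5 for 4: 5 + 2; = 7; G_1 = 7−1 = 6
step 1: 6 = 5 + 1; sub 6 for 5: 6 + 1; = 7; G_2 = 7−1 = 6

6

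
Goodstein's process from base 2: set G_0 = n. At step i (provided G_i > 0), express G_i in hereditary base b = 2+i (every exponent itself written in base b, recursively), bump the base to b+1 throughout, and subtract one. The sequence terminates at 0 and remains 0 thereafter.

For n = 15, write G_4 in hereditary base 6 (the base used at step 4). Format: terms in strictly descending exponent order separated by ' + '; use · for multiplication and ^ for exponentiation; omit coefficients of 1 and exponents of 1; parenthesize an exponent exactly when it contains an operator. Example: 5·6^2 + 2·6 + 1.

G_0 = 15. HB_2(15) = 2^(2 + 1) + 2^2 + 2 + 1. Bump = 112. G_1 = 111.
G_1 = 111. HB_3(111) = 3^(3 + 1) + 3^3 + 3. Bump = 1284. G_2 = 1283.
G_2 = 1283. HB_4(1283) = 4^(4 + 1) + 4^4 + 3. Bump = 18753. G_3 = 18752.
G_3 = 18752. HB_5(18752) = 5^(5 + 1) + 5^5 + 2. Bump = 326594. G_4 = 326593.

6^(6 + 1) + 6^6 + 1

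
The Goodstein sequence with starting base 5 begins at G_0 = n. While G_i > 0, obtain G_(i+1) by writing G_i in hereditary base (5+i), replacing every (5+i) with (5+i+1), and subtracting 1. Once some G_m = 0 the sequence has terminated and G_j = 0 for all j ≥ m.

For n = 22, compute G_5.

step 0: 22 = 4·5 + 2; sub 6 for 5: 4·6 + 2; = 26; G_1 = 26−1 = 25
step 1: 25 = 4·6 + 1; sub 7 for 6: 4·7 + 1; = 29; G_2 = 29−1 = 28
step 2: 28 = 4·7; sub 8 for 7: 4·8; = 32; G_3 = 32−1 = 31
step 3: 31 = 3·8 + 7; sub 9 for 8: 3·9 + 7; = 34; G_4 = 34−1 = 33
step 4: 33 = 3·9 + 6; sub 10 for 9: 3·10 + 6; = 36; G_5 = 36−1 = 35
step 5: 35 = 3·10 + 5; sub 11 for 10: 3·11 + 5; = 38; G_6 = 38−1 = 37

35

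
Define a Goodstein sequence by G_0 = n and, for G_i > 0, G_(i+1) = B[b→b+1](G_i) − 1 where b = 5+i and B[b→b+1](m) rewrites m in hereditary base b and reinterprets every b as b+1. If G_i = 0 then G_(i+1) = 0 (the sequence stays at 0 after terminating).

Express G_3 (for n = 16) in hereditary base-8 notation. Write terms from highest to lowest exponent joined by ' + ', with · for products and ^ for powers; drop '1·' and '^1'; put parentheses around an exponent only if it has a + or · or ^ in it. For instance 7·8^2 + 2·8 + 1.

2·8 + 5

G_0=16  [base 5] 3·5 + 1  →[5↦6]→  3·6 + 1 = 19  −1 ⇒ G_1=18
G_1=18  [base 6] 3·6  →[6↦7]→  3·7 = 21  −1 ⇒ G_2=20
G_2=20  [base 7] 2·7 + 6  →[7↦8]→  2·8 + 6 = 22  −1 ⇒ G_3=21
G_3=21  [base 8] 2·8 + 5  →[8↦9]→  2·9 + 5 = 23  −1 ⇒ G_4=22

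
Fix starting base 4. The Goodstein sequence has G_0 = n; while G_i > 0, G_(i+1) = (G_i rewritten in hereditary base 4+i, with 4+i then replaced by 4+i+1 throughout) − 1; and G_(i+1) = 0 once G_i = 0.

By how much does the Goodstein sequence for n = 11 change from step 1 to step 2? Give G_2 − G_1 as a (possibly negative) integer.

1

11 —HB4→ 2·4 + 3 —bump→ 2·5 + 3 = 13 —(−1)→ 12
12 —HB5→ 2·5 + 2 —bump→ 2·6 + 2 = 14 —(−1)→ 13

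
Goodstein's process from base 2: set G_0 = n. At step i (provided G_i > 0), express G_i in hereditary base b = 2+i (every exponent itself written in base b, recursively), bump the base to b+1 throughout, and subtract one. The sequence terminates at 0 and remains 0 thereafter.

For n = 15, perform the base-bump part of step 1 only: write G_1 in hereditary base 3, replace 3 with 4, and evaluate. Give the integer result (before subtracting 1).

1284

15 —HB2→ 2^(2 + 1) + 2^2 + 2 + 1 —bump→ 3^(3 + 1) + 3^3 + 3 + 1 = 112 —(−1)→ 111
111 —HB3→ 3^(3 + 1) + 3^3 + 3 —bump→ 4^(4 + 1) + 4^4 + 4 = 1284 —(−1)→ 1283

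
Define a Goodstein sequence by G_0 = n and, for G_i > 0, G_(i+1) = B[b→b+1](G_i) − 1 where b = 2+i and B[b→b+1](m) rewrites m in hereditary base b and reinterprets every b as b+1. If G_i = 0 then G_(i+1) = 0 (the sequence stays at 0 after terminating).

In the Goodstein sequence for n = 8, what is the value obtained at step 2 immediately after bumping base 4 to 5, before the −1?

6311

base 2: 8 = 2^(2 + 1); at 3: 3^(3 + 1) = 81; next = 80
base 3: 80 = 2·3^3 + 2·3^2 + 2·3 + 2; at 4: 2·4^4 + 2·4^2 + 2·4 + 2 = 554; next = 553
base 4: 553 = 2·4^4 + 2·4^2 + 2·4 + 1; at 5: 2·5^5 + 2·5^2 + 2·5 + 1 = 6311; next = 6310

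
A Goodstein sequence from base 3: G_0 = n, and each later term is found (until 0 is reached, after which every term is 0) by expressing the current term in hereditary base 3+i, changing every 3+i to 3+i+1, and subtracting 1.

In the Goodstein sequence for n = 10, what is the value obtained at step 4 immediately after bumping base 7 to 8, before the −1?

34

i=0: 10 = 3^2 + 1 (b=3); 3→4: 4^2 + 1 = 17; 17−1 = 16
i=1: 16 = 4^2 (b=4); 4→5: 5^2 = 25; 25−1 = 24
i=2: 24 = 4·5 + 4 (b=5); 5→6: 4·6 + 4 = 28; 28−1 = 27
i=3: 27 = 4·6 + 3 (b=6); 6→7: 4·7 + 3 = 31; 31−1 = 30
i=4: 30 = 4·7 + 2 (b=7); 7→8: 4·8 + 2 = 34; 34−1 = 33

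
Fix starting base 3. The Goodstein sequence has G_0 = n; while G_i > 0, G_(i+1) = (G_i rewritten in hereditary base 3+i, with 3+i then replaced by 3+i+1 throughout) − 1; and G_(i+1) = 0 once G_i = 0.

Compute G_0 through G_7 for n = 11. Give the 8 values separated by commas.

G_0=11  [base 3] 3^2 + 2  →[3↦4]→  4^2 + 2 = 18  −1 ⇒ G_1=17
G_1=17  [base 4] 4^2 + 1  →[4↦5]→  5^2 + 1 = 26  −1 ⇒ G_2=25
G_2=25  [base 5] 5^2  →[5↦6]→  6^2 = 36  −1 ⇒ G_3=35
G_3=35  [base 6] 5·6 + 5  →[6↦7]→  5·7 + 5 = 40  −1 ⇒ G_4=39
G_4=39  [base 7] 5·7 + 4  →[7↦8]→  5·8 + 4 = 44  −1 ⇒ G_5=43
G_5=43  [base 8] 5·8 + 3  →[8↦9]→  5·9 + 3 = 48  −1 ⇒ G_6=47
G_6=47  [base 9] 5·9 + 2  →[9↦10]→  5·10 + 2 = 52  −1 ⇒ G_7=51

11, 17, 25, 35, 39, 43, 47, 51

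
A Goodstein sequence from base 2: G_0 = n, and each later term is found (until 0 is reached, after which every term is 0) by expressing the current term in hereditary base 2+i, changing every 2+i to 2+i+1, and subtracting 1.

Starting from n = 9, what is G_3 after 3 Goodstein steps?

G_0 = 9. HB_2(9) = 2^(2 + 1) + 1. Bump = 82. G_1 = 81.
G_1 = 81. HB_3(81) = 3^(3 + 1). Bump = 1024. G_2 = 1023.
G_2 = 1023. HB_4(1023) = 3·4^4 + 3·4^3 + 3·4^2 + 3·4 + 3. Bump = 9843. G_3 = 9842.

9842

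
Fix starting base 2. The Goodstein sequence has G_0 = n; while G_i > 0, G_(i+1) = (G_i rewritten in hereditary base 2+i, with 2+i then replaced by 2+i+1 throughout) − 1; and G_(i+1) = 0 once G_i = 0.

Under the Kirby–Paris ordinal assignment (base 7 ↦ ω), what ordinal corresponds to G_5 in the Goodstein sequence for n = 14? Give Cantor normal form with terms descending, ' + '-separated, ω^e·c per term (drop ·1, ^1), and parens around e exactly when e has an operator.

ω^(ω + 1) + ω^5·5 + ω^4·5 + ω^3·5 + ω^2·5 + ω·5 + 4

[0] 14 ≡ 2^(2 + 1) + 2^2 + 2 (base 2). Lift 3: 111. −1: 110.
[1] 110 ≡ 3^(3 + 1) + 3^3 + 2 (base 3). Lift 4: 1282. −1: 1281.
[2] 1281 ≡ 4^(4 + 1) + 4^4 + 1 (base 4). Lift 5: 18751. −1: 18750.
[3] 18750 ≡ 5^(5 + 1) + 5^5 (base 5). Lift 6: 326592. −1: 326591.
[4] 326591 ≡ 6^(6 + 1) + 5·6^5 + 5·6^4 + 5·6^3 + 5·6^2 + 5·6 + 5 (base 6). Lift 7: 5862841. −1: 5862840.
[5] 5862840 ≡ 7^(7 + 1) + 5·7^5 + 5·7^4 + 5·7^3 + 5·7^2 + 5·7 + 4 (base 7). Lift 8: 134404972. −1: 134404971.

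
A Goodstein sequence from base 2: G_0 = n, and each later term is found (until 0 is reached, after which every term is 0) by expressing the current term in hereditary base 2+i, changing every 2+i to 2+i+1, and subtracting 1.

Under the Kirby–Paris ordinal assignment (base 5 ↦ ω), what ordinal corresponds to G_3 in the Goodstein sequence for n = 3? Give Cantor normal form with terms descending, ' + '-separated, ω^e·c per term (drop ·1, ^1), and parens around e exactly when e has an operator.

G_0=3  [base 2] 2 + 1  →[2↦3]→  3 + 1 = 4  −1 ⇒ G_1=3
G_1=3  [base 3] 3  →[3↦4]→  4 = 4  −1 ⇒ G_2=3
G_2=3  [base 4] 3  →[4↦5]→  3 = 3  −1 ⇒ G_3=2
G_3=2  [base 5] 2  →[5↦6]→  2 = 2  −1 ⇒ G_4=1

2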